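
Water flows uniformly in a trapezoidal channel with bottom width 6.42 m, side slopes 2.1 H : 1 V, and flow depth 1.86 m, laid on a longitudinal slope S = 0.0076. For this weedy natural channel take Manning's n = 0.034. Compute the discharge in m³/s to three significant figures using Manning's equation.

57.9 m³/s

A = (b + z·y)·y = (6.42 + 2.1×1.86)×1.86 = 19.21 m²
P = b + 2y√(1+z²) = 6.42 + 2×1.86×√(1+2.1²) = 15.07 m
R = A/P = 19.21/15.07 = 1.274 m
Q = (1/n)·A·R^(2/3)·S^(1/2) = (1/0.034) × 19.21 × 1.274^(2/3) × 0.0076^(1/2) = 57.88 m³/s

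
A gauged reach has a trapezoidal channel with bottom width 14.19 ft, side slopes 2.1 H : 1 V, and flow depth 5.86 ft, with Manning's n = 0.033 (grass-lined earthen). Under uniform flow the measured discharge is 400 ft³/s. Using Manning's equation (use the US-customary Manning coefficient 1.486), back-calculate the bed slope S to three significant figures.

A = (b + z·y)·y = (14.19 + 2.1×5.86)×5.86 = 155.3 ft²
P = b + 2y√(1+z²) = 14.19 + 2×5.86×√(1+2.1²) = 41.45 ft
R = A/P = 155.3/41.45 = 3.746 ft
S = (Q·n / (1.486·A·R^(2/3)))² = (400×0.033 / (1.486×155.3×2.412))² = 0.0005626

0.000563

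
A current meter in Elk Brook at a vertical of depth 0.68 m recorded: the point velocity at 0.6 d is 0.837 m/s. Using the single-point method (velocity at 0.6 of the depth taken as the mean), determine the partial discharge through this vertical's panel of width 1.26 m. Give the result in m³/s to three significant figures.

0.717 m³/s

v̄ = v₀.₆ = 0.837 m/s
q = v̄ × d × w = 0.8370 × 0.68 × 1.26 = 0.7171 m³/s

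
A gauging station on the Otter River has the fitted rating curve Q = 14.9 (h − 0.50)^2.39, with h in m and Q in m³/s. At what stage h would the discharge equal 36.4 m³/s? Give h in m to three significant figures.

h − h₀ = (Q/C)^(1/b) = (36.4/14.9)^(1/2.39) = 1.453 m
h = 0.50 + 1.453 = 1.953 m

1.95 m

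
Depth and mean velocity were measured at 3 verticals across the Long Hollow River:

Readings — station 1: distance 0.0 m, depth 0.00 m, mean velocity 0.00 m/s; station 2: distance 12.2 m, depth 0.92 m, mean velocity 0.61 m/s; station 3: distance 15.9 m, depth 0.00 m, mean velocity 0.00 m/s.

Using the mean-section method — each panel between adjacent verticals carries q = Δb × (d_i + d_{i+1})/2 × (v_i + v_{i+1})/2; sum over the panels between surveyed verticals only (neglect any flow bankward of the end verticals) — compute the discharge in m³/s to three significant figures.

2.23 m³/s

Panel 1-2: Δb = 12.2 m, d̄ = (0.00+0.92)/2 = 0.46, v̄ = (0.00+0.61)/2 = 0.305 → q = 12.2×0.46×0.305 = 1.712 m³/s
Panel 2-3: Δb = 3.7 m, d̄ = (0.92+0.00)/2 = 0.46, v̄ = (0.61+0.00)/2 = 0.305 → q = 3.7×0.46×0.305 = 0.5191 m³/s
Q = Σ q = 2.231 m³/s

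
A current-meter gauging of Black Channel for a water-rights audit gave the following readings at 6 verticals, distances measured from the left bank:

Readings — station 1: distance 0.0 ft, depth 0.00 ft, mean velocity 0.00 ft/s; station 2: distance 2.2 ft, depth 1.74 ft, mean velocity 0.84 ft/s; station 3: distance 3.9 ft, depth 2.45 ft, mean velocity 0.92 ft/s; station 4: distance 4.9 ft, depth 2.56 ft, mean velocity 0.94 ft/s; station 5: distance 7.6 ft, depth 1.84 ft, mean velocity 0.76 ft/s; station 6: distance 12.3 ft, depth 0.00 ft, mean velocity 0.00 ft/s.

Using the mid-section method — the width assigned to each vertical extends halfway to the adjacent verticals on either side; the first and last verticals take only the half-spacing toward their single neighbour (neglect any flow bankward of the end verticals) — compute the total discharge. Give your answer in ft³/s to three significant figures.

15.5 ft³/s

w_2 = (3.9 − 0.0)/2 = 1.95 ft; q_2 = 0.84 × 1.74 × 1.95 = 2.850 ft³/s
w_3 = (4.9 − 2.2)/2 = 1.35 ft; q_3 = 0.92 × 2.45 × 1.35 = 3.043 ft³/s
w_4 = (7.6 − 3.9)/2 = 1.85 ft; q_4 = 0.94 × 2.56 × 1.85 = 4.452 ft³/s
w_5 = (12.3 − 4.9)/2 = 3.7 ft; q_5 = 0.76 × 1.84 × 3.7 = 5.174 ft³/s
Stations 1, 6 contribute zero (depth or velocity is 0).
Q = Σ qᵢ = 15.52 ft³/s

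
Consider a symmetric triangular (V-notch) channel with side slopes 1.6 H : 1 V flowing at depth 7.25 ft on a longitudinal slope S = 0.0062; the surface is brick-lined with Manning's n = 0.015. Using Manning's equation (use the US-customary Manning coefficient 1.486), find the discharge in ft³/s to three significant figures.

1390 ft³/s

A = z·y² = 1.6×7.25² = 84.10 ft²
P = 2y√(1+z²) = 2×7.25×√(1+1.6²) = 27.36 ft
R = A/P = 84.10/27.36 = 3.074 ft
Q = (1.486/n)·A·R^(2/3)·S^(1/2) = (1.486/0.015) × 84.10 × 3.074^(2/3) × 0.0062^(1/2) = 1387 ft³/s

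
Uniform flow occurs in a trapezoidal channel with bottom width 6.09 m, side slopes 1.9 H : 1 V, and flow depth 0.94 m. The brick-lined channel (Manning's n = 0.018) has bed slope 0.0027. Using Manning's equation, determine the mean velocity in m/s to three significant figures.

2.34 m/s

A = (b + z·y)·y = (6.09 + 1.9×0.94)×0.94 = 7.403 m²
P = b + 2y√(1+z²) = 6.09 + 2×0.94×√(1+1.9²) = 10.13 m
R = A/P = 7.403/10.13 = 0.7311 m
Q = (1/n)·A·R^(2/3)·S^(1/2) = (1/0.018) × 7.403 × 0.7311^(2/3) × 0.0027^(1/2) = 17.34 m³/s
V = Q/A = 17.34/7.403 = 2.343 m/s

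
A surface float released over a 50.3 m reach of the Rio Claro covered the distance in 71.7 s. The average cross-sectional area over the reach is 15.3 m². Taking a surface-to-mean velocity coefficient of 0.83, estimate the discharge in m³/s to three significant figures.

8.91 m³/s

v_surface = L / t̄ = 50.3 / 71.7 = 0.7015 m/s
v_mean = 0.83 × 0.7015 = 0.5823 m/s
Q = A × v_mean = 15.3 × 0.5823 = 8.909 m³/s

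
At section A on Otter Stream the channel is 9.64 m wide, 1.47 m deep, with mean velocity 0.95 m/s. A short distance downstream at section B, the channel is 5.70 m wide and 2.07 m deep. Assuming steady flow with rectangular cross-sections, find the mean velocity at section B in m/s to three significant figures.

Q = A₁V₁ = (9.64×1.47) × 0.95 = 13.46 m³/s
A₂ = 5.70 × 2.07 = 11.80 m²
V₂ = Q/A₂ = 13.46/11.80 = 1.141 m/s

1.14 m/s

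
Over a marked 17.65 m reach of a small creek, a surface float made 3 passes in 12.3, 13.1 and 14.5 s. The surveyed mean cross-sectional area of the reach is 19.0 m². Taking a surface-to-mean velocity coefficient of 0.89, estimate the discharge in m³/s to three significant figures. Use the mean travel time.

t̄ = (12.3 + 13.1 + 14.5) / 3 = 13.3 s
v_surface = L / t̄ = 17.65 / 13.3 = 1.327 m/s
v_mean = 0.89 × 1.327 = 1.181 m/s
Q = A × v_mean = 19.0 × 1.181 = 22.44 m³/s

22.4 m³/s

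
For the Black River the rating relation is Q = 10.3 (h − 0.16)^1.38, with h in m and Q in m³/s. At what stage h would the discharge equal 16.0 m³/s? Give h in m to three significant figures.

1.54 m

h − h₀ = (Q/C)^(1/b) = (16.0/10.3)^(1/1.38) = 1.376 m
h = 0.16 + 1.376 = 1.536 m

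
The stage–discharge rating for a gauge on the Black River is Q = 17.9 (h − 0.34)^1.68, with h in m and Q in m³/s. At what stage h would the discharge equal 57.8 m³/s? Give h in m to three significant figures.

2.35 m

h − h₀ = (Q/C)^(1/b) = (57.8/17.9)^(1/1.68) = 2.009 m
h = 0.34 + 2.009 = 2.349 m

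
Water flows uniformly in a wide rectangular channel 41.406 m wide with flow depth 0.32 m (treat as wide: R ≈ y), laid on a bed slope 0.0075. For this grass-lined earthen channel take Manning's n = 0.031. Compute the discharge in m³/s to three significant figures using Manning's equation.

A = b·y = 41.406 × 0.32 = 13.25 m²
Wide channel: R ≈ y = 0.32 m
Q = (1/n)·A·R^(2/3)·S^(1/2) = (1/0.031) × 13.25 × 0.3200^(2/3) × 0.0075^(1/2) = 17.32 m³/s

17.3 m³/s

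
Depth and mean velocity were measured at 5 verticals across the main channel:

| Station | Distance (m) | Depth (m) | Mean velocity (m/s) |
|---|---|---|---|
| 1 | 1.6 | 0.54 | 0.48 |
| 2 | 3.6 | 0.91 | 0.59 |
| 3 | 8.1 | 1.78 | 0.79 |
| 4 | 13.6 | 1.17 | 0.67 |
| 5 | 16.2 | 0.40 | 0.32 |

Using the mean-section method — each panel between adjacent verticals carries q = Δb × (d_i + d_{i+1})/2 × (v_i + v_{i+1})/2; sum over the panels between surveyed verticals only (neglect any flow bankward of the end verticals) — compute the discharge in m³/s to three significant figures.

Panel 1-2: Δb = 2 m, d̄ = (0.54+0.91)/2 = 0.725, v̄ = (0.48+0.59)/2 = 0.535 → q = 2×0.725×0.535 = 0.7758 m³/s
Panel 2-3: Δb = 4.5 m, d̄ = (0.91+1.78)/2 = 1.345, v̄ = (0.59+0.79)/2 = 0.69 → q = 4.5×1.345×0.69 = 4.176 m³/s
Panel 3-4: Δb = 5.5 m, d̄ = (1.78+1.17)/2 = 1.475, v̄ = (0.79+0.67)/2 = 0.73 → q = 5.5×1.475×0.73 = 5.922 m³/s
Panel 4-5: Δb = 2.6 m, d̄ = (1.17+0.40)/2 = 0.785, v̄ = (0.67+0.32)/2 = 0.495 → q = 2.6×0.785×0.495 = 1.010 m³/s
Q = Σ q = 11.88 m³/s

11.9 m³/s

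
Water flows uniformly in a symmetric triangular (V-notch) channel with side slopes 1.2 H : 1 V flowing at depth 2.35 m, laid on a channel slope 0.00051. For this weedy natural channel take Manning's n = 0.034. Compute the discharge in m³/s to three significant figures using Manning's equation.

4.11 m³/s

A = z·y² = 1.2×2.35² = 6.627 m²
P = 2y√(1+z²) = 2×2.35×√(1+1.2²) = 7.342 m
R = A/P = 6.627/7.342 = 0.9027 m
Q = (1/n)·A·R^(2/3)·S^(1/2) = (1/0.034) × 6.627 × 0.9027^(2/3) × 0.00051^(1/2) = 4.111 m³/s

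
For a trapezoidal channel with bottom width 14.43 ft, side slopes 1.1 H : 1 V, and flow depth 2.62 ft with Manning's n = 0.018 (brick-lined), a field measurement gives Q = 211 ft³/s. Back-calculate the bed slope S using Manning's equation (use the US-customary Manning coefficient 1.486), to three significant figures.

A = (b + z·y)·y = (14.43 + 1.1×2.62)×2.62 = 45.36 ft²
P = b + 2y√(1+z²) = 14.43 + 2×2.62×√(1+1.1²) = 22.22 ft
R = A/P = 45.36/22.22 = 2.041 ft
S = (Q·n / (1.486·A·R^(2/3)))² = (211×0.018 / (1.486×45.36×1.609))² = 0.001226

0.00123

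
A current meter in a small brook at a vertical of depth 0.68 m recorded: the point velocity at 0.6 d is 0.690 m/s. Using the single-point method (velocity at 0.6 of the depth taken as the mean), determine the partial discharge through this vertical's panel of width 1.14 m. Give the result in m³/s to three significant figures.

0.535 m³/s

v̄ = v₀.₆ = 0.690 m/s
q = v̄ × d × w = 0.6900 × 0.68 × 1.14 = 0.5349 m³/s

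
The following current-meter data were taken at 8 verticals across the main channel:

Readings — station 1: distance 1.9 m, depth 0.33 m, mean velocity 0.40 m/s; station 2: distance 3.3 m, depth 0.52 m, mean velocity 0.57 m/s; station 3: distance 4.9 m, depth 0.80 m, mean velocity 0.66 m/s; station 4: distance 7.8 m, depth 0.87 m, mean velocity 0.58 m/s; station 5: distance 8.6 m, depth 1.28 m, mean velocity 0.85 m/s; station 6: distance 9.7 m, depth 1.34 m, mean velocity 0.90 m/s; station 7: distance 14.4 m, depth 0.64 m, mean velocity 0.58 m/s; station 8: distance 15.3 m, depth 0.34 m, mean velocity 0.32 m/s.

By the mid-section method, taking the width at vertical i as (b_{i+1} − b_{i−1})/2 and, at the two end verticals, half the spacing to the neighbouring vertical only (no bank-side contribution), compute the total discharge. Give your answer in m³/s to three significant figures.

w_1 = (3.3 − 1.9)/2 = 0.7 m; q_1 = 0.40 × 0.33 × 0.7 = 0.09240 m³/s
w_2 = (4.9 − 1.9)/2 = 1.5 m; q_2 = 0.57 × 0.52 × 1.5 = 0.4446 m³/s
w_3 = (7.8 − 3.3)/2 = 2.25 m; q_3 = 0.66 × 0.80 × 2.25 = 1.188 m³/s
w_4 = (8.6 − 4.9)/2 = 1.85 m; q_4 = 0.58 × 0.87 × 1.85 = 0.9335 m³/s
w_5 = (9.7 − 7.8)/2 = 0.95 m; q_5 = 0.85 × 1.28 × 0.95 = 1.034 m³/s
w_6 = (14.4 − 8.6)/2 = 2.9 m; q_6 = 0.90 × 1.34 × 2.9 = 3.497 m³/s
w_7 = (15.3 − 9.7)/2 = 2.8 m; q_7 = 0.58 × 0.64 × 2.8 = 1.039 m³/s
w_8 = (15.3 − 14.4)/2 = 0.45 m; q_8 = 0.32 × 0.34 × 0.45 = 0.04896 m³/s
Q = Σ qᵢ = 8.278 m³/s

8.28 m³/s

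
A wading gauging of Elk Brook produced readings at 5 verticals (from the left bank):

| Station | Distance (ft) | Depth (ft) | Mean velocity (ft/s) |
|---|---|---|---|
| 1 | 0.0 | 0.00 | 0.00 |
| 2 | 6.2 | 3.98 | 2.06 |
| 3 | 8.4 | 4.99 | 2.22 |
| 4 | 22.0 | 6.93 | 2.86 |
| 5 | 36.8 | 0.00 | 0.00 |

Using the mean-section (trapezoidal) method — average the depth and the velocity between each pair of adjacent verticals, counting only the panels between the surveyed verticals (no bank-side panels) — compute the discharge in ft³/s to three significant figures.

313 ft³/s

Panel 1-2: Δb = 6.2 ft, d̄ = (0.00+3.98)/2 = 1.99, v̄ = (0.00+2.06)/2 = 1.03 → q = 6.2×1.99×1.03 = 12.71 ft³/s
Panel 2-3: Δb = 2.2 ft, d̄ = (3.98+4.99)/2 = 4.485, v̄ = (2.06+2.22)/2 = 2.14 → q = 2.2×4.485×2.14 = 21.12 ft³/s
Panel 3-4: Δb = 13.6 ft, d̄ = (4.99+6.93)/2 = 5.96, v̄ = (2.22+2.86)/2 = 2.54 → q = 13.6×5.96×2.54 = 205.9 ft³/s
Panel 4-5: Δb = 14.8 ft, d̄ = (6.93+0.00)/2 = 3.465, v̄ = (2.86+0.00)/2 = 1.43 → q = 14.8×3.465×1.43 = 73.33 ft³/s
Q = Σ q = 313.0 ft³/s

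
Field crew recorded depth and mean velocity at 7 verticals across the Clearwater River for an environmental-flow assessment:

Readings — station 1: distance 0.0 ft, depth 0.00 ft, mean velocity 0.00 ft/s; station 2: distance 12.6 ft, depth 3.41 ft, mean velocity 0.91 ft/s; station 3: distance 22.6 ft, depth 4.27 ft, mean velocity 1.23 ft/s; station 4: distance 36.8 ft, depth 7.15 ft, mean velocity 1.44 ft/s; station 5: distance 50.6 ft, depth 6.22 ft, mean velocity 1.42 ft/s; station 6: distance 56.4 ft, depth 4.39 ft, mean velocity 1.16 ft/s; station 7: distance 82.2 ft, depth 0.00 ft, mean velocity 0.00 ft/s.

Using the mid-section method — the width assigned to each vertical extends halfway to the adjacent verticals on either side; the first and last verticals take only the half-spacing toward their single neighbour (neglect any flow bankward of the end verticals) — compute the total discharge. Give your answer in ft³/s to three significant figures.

w_2 = (22.6 − 0.0)/2 = 11.3 ft; q_2 = 0.91 × 3.41 × 11.3 = 35.07 ft³/s
w_3 = (36.8 − 12.6)/2 = 12.1 ft; q_3 = 1.23 × 4.27 × 12.1 = 63.55 ft³/s
w_4 = (50.6 − 22.6)/2 = 14 ft; q_4 = 1.44 × 7.15 × 14 = 144.1 ft³/s
w_5 = (56.4 − 36.8)/2 = 9.8 ft; q_5 = 1.42 × 6.22 × 9.8 = 86.56 ft³/s
w_6 = (82.2 − 50.6)/2 = 15.8 ft; q_6 = 1.16 × 4.39 × 15.8 = 80.46 ft³/s
Stations 1, 7 contribute zero (depth or velocity is 0).
Q = Σ qᵢ = 409.8 ft³/s

410 ft³/s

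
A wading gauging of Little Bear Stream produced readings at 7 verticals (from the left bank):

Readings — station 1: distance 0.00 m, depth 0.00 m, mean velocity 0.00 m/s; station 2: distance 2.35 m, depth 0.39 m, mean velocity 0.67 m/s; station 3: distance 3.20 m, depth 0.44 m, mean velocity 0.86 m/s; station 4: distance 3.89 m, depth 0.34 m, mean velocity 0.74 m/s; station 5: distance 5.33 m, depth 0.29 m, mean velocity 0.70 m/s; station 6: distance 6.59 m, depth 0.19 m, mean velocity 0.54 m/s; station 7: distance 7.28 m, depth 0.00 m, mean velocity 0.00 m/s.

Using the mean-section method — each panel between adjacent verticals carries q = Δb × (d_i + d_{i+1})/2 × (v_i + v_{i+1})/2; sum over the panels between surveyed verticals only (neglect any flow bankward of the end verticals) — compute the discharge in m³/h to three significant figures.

Panel 1-2: Δb = 2.35 m, d̄ = (0.00+0.39)/2 = 0.195, v̄ = (0.00+0.67)/2 = 0.335 → q = 2.35×0.195×0.335 = 0.1535 m³/s
Panel 2-3: Δb = 0.85 m, d̄ = (0.39+0.44)/2 = 0.415, v̄ = (0.67+0.86)/2 = 0.765 → q = 0.85×0.415×0.765 = 0.2699 m³/s
Panel 3-4: Δb = 0.69 m, d̄ = (0.44+0.34)/2 = 0.39, v̄ = (0.86+0.74)/2 = 0.8 → q = 0.69×0.39×0.8 = 0.2153 m³/s
Panel 4-5: Δb = 1.44 m, d̄ = (0.34+0.29)/2 = 0.315, v̄ = (0.74+0.70)/2 = 0.72 → q = 1.44×0.315×0.72 = 0.3266 m³/s
Panel 5-6: Δb = 1.26 m, d̄ = (0.29+0.19)/2 = 0.24, v̄ = (0.70+0.54)/2 = 0.62 → q = 1.26×0.24×0.62 = 0.1875 m³/s
Panel 6-7: Δb = 0.69 m, d̄ = (0.19+0.00)/2 = 0.095, v̄ = (0.54+0.00)/2 = 0.27 → q = 0.69×0.095×0.27 = 0.01770 m³/s
Q = Σ q = 1.170 m³/s
= 1.170 × 3600 = 4214 m³/h

4210 m³/h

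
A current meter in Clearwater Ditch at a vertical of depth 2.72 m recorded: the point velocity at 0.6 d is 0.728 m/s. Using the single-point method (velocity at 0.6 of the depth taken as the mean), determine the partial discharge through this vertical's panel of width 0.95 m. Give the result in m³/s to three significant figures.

v̄ = v₀.₆ = 0.728 m/s
q = v̄ × d × w = 0.7280 × 2.72 × 0.95 = 1.881 m³/s

1.88 m³/s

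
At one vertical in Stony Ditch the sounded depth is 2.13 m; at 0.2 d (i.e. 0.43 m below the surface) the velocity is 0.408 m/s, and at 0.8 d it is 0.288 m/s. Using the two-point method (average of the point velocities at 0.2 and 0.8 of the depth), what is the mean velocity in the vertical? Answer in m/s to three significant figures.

v̄ = (0.408 + 0.288) / 2 = 0.3480 m/s

0.348 m/s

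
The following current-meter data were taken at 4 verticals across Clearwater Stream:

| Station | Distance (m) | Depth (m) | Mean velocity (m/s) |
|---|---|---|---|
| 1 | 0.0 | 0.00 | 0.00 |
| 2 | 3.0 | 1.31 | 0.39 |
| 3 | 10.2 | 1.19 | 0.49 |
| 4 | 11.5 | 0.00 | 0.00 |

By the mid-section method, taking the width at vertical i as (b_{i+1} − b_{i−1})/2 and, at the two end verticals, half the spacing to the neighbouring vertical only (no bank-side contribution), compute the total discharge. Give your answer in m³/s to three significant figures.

w_2 = (10.2 − 0.0)/2 = 5.1 m; q_2 = 0.39 × 1.31 × 5.1 = 2.606 m³/s
w_3 = (11.5 − 3.0)/2 = 4.25 m; q_3 = 0.49 × 1.19 × 4.25 = 2.478 m³/s
Stations 1, 4 contribute zero (depth or velocity is 0).
Q = Σ qᵢ = 5.084 m³/s

5.08 m³/s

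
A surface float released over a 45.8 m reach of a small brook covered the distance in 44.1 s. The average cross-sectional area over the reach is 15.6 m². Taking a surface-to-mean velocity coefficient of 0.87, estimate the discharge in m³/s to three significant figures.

14.1 m³/s

v_surface = L / t̄ = 45.8 / 44.1 = 1.039 m/s
v_mean = 0.87 × 1.039 = 0.9035 m/s
Q = A × v_mean = 15.6 × 0.9035 = 14.10 m³/s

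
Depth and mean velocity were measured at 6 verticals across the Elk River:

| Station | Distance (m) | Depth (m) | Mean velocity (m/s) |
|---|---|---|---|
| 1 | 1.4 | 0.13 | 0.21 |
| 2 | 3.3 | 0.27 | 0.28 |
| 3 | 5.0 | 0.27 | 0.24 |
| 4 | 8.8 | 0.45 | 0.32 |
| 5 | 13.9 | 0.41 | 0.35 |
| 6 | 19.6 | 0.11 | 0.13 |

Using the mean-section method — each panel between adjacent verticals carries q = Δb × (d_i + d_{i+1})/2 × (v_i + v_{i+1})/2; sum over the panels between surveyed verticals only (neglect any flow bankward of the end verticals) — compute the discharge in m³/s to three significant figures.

Panel 1-2: Δb = 1.9 m, d̄ = (0.13+0.27)/2 = 0.2, v̄ = (0.21+0.28)/2 = 0.245 → q = 1.9×0.2×0.245 = 0.09310 m³/s
Panel 2-3: Δb = 1.7 m, d̄ = (0.27+0.27)/2 = 0.27, v̄ = (0.28+0.24)/2 = 0.26 → q = 1.7×0.27×0.26 = 0.1193 m³/s
Panel 3-4: Δb = 3.8 m, d̄ = (0.27+0.45)/2 = 0.36, v̄ = (0.24+0.32)/2 = 0.28 → q = 3.8×0.36×0.28 = 0.3830 m³/s
Panel 4-5: Δb = 5.1 m, d̄ = (0.45+0.41)/2 = 0.43, v̄ = (0.32+0.35)/2 = 0.335 → q = 5.1×0.43×0.335 = 0.7347 m³/s
Panel 5-6: Δb = 5.7 m, d̄ = (0.41+0.11)/2 = 0.26, v̄ = (0.35+0.13)/2 = 0.24 → q = 5.7×0.26×0.24 = 0.3557 m³/s
Q = Σ q = 1.686 m³/s

1.69 m³/s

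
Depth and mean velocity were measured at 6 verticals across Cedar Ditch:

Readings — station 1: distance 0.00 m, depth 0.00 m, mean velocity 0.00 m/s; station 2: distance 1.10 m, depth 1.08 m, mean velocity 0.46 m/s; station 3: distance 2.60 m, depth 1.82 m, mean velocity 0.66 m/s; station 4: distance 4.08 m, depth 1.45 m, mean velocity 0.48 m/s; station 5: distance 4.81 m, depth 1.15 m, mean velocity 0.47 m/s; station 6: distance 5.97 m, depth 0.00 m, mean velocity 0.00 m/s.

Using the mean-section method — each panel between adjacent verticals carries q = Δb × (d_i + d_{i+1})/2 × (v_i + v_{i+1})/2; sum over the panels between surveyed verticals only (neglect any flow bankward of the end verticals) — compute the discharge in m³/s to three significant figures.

3.34 m³/s

Panel 1-2: Δb = 1.1 m, d̄ = (0.00+1.08)/2 = 0.54, v̄ = (0.00+0.46)/2 = 0.23 → q = 1.1×0.54×0.23 = 0.1366 m³/s
Panel 2-3: Δb = 1.5 m, d̄ = (1.08+1.82)/2 = 1.45, v̄ = (0.46+0.66)/2 = 0.56 → q = 1.5×1.45×0.56 = 1.218 m³/s
Panel 3-4: Δb = 1.48 m, d̄ = (1.82+1.45)/2 = 1.635, v̄ = (0.66+0.48)/2 = 0.57 → q = 1.48×1.635×0.57 = 1.379 m³/s
Panel 4-5: Δb = 0.73 m, d̄ = (1.45+1.15)/2 = 1.3, v̄ = (0.48+0.47)/2 = 0.475 → q = 0.73×1.3×0.475 = 0.4508 m³/s
Panel 5-6: Δb = 1.16 m, d̄ = (1.15+0.00)/2 = 0.575, v̄ = (0.47+0.00)/2 = 0.235 → q = 1.16×0.575×0.235 = 0.1567 m³/s
Q = Σ q = 3.341 m³/s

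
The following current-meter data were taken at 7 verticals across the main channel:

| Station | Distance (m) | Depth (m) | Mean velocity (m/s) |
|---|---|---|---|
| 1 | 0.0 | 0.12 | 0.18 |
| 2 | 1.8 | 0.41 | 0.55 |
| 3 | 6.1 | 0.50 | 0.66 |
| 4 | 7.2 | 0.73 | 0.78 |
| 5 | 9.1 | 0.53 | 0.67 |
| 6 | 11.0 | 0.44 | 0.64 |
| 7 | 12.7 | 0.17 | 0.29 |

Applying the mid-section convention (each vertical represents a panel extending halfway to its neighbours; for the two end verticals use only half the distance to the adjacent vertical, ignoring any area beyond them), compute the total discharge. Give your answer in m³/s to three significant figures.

3.68 m³/s

w_1 = (1.8 − 0.0)/2 = 0.9 m; q_1 = 0.18 × 0.12 × 0.9 = 0.01944 m³/s
w_2 = (6.1 − 0.0)/2 = 3.05 m; q_2 = 0.55 × 0.41 × 3.05 = 0.6878 m³/s
w_3 = (7.2 − 1.8)/2 = 2.7 m; q_3 = 0.66 × 0.50 × 2.7 = 0.8910 m³/s
w_4 = (9.1 − 6.1)/2 = 1.5 m; q_4 = 0.78 × 0.73 × 1.5 = 0.8541 m³/s
w_5 = (11.0 − 7.2)/2 = 1.9 m; q_5 = 0.67 × 0.53 × 1.9 = 0.6747 m³/s
w_6 = (12.7 − 9.1)/2 = 1.8 m; q_6 = 0.64 × 0.44 × 1.8 = 0.5069 m³/s
w_7 = (12.7 − 11.0)/2 = 0.85 m; q_7 = 0.29 × 0.17 × 0.85 = 0.04191 m³/s
Q = Σ qᵢ = 3.676 m³/s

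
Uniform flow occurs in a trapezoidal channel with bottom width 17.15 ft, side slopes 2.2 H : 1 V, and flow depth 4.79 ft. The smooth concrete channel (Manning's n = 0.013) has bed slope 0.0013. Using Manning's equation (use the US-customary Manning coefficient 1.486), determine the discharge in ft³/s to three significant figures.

A = (b + z·y)·y = (17.15 + 2.2×4.79)×4.79 = 132.6 ft²
P = b + 2y√(1+z²) = 17.15 + 2×4.79×√(1+2.2²) = 40.30 ft
R = A/P = 132.6/40.30 = 3.291 ft
Q = (1.486/n)·A·R^(2/3)·S^(1/2) = (1.486/0.013) × 132.6 × 3.291^(2/3) × 0.0013^(1/2) = 1209 ft³/s

1210 ft³/s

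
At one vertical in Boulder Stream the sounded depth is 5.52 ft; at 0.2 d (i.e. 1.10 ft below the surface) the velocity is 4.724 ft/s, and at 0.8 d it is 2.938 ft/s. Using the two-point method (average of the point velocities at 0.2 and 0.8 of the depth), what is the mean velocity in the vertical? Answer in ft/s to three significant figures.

v̄ = (4.724 + 2.938) / 2 = 3.831 ft/s

3.83 ft/s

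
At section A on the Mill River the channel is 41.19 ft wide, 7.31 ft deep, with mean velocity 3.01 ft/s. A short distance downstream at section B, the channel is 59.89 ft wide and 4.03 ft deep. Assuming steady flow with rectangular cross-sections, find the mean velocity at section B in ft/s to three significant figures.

Q = A₁V₁ = (41.19×7.31) × 3.01 = 906.3 ft³/s
A₂ = 59.89 × 4.03 = 241.4 ft²
V₂ = Q/A₂ = 906.3/241.4 = 3.755 ft/s

3.76 ft/s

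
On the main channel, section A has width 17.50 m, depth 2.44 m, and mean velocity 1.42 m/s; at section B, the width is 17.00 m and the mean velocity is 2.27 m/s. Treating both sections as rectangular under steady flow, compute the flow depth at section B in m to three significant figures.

1.57 m

Q = A₁V₁ = (17.50×2.44) × 1.42 = 60.63 m³/s
d₂ = Q/(b₂ V₂) = 60.63/(17.00×2.27) = 1.571 m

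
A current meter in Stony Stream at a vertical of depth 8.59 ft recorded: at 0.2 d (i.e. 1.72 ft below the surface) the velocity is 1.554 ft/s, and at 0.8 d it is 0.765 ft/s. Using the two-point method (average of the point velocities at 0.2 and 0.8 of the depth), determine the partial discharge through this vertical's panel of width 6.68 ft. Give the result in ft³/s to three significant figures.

v̄ = (1.554 + 0.765) / 2 = 1.160 ft/s
q = v̄ × d × w = 1.160 × 8.59 × 6.68 = 66.53 ft³/s

66.5 ft³/s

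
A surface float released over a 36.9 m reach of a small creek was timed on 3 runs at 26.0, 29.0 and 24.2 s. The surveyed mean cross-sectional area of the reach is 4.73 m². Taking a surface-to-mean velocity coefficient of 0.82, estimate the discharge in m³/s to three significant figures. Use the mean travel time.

t̄ = (26.0 + 29.0 + 24.2) / 3 = 26.4 s
v_surface = L / t̄ = 36.9 / 26.4 = 1.398 m/s
v_mean = 0.82 × 1.398 = 1.146 m/s
Q = A × v_mean = 4.73 × 1.146 = 5.421 m³/s

5.42 m³/s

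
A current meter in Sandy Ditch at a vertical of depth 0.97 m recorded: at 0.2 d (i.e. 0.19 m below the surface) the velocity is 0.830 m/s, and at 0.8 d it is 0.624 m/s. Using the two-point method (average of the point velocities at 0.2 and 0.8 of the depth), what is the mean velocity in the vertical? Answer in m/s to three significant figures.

v̄ = (0.830 + 0.624) / 2 = 0.7270 m/s

0.727 m/s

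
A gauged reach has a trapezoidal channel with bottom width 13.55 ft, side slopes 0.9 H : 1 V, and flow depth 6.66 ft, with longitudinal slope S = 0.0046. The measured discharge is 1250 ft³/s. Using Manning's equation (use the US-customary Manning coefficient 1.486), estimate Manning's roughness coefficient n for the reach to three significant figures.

A = (b + z·y)·y = (13.55 + 0.9×6.66)×6.66 = 130.2 ft²
P = b + 2y√(1+z²) = 13.55 + 2×6.66×√(1+0.9²) = 31.47 ft
R = A/P = 130.2/31.47 = 4.136 ft
n = (1.486/Q)·A·R^(2/3)·S^(1/2) = (1.486/1250) × 130.2 × 2.577 × 0.06782 = 0.02704

0.0270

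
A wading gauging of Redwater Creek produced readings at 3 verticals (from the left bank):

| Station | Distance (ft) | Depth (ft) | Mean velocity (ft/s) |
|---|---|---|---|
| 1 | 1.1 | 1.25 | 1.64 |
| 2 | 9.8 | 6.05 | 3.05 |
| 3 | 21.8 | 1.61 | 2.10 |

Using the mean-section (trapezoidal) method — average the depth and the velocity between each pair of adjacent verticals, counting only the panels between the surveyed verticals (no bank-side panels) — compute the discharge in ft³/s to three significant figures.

193 ft³/s

Panel 1-2: Δb = 8.7 ft, d̄ = (1.25+6.05)/2 = 3.65, v̄ = (1.64+3.05)/2 = 2.345 → q = 8.7×3.65×2.345 = 74.47 ft³/s
Panel 2-3: Δb = 12 ft, d̄ = (6.05+1.61)/2 = 3.83, v̄ = (3.05+2.10)/2 = 2.575 → q = 12×3.83×2.575 = 118.3 ft³/s
Q = Σ q = 192.8 ft³/s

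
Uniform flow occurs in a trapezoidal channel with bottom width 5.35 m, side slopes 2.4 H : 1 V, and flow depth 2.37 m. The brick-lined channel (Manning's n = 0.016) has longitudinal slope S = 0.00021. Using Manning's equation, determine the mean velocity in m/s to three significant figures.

A = (b + z·y)·y = (5.35 + 2.4×2.37)×2.37 = 26.16 m²
P = b + 2y√(1+z²) = 5.35 + 2×2.37×√(1+2.4²) = 17.67 m
R = A/P = 26.16/17.67 = 1.480 m
Q = (1/n)·A·R^(2/3)·S^(1/2) = (1/0.016) × 26.16 × 1.480^(2/3) × 0.00021^(1/2) = 30.77 m³/s
V = Q/A = 30.77/26.16 = 1.176 m/s

1.18 m/s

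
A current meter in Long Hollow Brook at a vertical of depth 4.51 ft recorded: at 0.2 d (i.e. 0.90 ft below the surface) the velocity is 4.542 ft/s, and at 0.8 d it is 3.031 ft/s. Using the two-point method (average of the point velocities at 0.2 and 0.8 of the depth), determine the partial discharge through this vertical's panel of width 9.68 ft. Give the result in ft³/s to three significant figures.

v̄ = (4.542 + 3.031) / 2 = 3.787 ft/s
q = v̄ × d × w = 3.787 × 4.51 × 9.68 = 165.3 ft³/s

165 ft³/s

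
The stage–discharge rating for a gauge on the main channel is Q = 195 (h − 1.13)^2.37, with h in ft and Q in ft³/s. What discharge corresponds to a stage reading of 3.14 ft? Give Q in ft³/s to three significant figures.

Q = 195 × (3.14 − 1.13)^2.37 = 195 × 2.01^2.37 = 1020 ft³/s

1020 ft³/s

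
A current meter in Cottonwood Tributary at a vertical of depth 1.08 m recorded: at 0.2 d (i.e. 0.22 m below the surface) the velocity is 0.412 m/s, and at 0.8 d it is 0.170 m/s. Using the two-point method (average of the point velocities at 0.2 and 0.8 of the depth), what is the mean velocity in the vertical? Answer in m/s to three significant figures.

0.291 m/s

v̄ = (0.412 + 0.170) / 2 = 0.2910 m/s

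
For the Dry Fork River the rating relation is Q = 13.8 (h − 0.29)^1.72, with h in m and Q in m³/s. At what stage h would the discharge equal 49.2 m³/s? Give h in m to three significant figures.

2.38 m

h − h₀ = (Q/C)^(1/b) = (49.2/13.8)^(1/1.72) = 2.094 m
h = 0.29 + 2.094 = 2.384 m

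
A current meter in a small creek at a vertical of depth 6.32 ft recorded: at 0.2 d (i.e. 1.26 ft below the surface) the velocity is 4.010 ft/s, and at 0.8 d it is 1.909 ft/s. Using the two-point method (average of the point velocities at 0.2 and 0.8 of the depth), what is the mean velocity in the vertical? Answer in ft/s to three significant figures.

v̄ = (4.010 + 1.909) / 2 = 2.960 ft/s

2.96 ft/s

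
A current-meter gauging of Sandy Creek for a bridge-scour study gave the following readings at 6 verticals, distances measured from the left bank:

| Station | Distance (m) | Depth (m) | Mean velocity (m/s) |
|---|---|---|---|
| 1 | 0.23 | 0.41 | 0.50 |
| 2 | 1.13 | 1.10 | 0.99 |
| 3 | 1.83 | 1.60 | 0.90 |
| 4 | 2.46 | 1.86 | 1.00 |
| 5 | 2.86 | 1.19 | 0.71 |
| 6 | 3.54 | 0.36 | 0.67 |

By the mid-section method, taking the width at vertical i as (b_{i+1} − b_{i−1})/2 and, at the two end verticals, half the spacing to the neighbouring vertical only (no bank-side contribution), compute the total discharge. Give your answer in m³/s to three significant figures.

3.42 m³/s

w_1 = (1.13 − 0.23)/2 = 0.45 m; q_1 = 0.50 × 0.41 × 0.45 = 0.09225 m³/s
w_2 = (1.83 − 0.23)/2 = 0.8 m; q_2 = 0.99 × 1.10 × 0.8 = 0.8712 m³/s
w_3 = (2.46 − 1.13)/2 = 0.665 m; q_3 = 0.90 × 1.60 × 0.665 = 0.9576 m³/s
w_4 = (2.86 − 1.83)/2 = 0.515 m; q_4 = 1.00 × 1.86 × 0.515 = 0.9579 m³/s
w_5 = (3.54 − 2.46)/2 = 0.54 m; q_5 = 0.71 × 1.19 × 0.54 = 0.4562 m³/s
w_6 = (3.54 − 2.86)/2 = 0.34 m; q_6 = 0.67 × 0.36 × 0.34 = 0.08201 m³/s
Q = Σ qᵢ = 3.417 m³/s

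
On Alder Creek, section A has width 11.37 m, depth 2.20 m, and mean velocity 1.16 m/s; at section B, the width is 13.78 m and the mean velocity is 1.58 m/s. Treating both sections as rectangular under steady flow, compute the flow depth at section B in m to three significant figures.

1.33 m

Q = A₁V₁ = (11.37×2.20) × 1.16 = 29.02 m³/s
d₂ = Q/(b₂ V₂) = 29.02/(13.78×1.58) = 1.333 m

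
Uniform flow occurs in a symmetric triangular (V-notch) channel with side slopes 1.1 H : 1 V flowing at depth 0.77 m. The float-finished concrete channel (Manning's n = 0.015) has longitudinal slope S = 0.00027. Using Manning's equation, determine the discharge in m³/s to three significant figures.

0.309 m³/s

A = z·y² = 1.1×0.77² = 0.6522 m²
P = 2y√(1+z²) = 2×0.77×√(1+1.1²) = 2.289 m
R = A/P = 0.6522/2.289 = 0.2849 m
Q = (1/n)·A·R^(2/3)·S^(1/2) = (1/0.015) × 0.6522 × 0.2849^(2/3) × 0.00027^(1/2) = 0.3093 m³/s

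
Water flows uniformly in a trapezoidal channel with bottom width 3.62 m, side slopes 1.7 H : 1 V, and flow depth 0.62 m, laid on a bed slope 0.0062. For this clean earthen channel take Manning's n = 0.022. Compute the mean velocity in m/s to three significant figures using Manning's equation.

2.19 m/s

A = (b + z·y)·y = (3.62 + 1.7×0.62)×0.62 = 2.898 m²
P = b + 2y√(1+z²) = 3.62 + 2×0.62×√(1+1.7²) = 6.066 m
R = A/P = 2.898/6.066 = 0.4778 m
Q = (1/n)·A·R^(2/3)·S^(1/2) = (1/0.022) × 2.898 × 0.4778^(2/3) × 0.0062^(1/2) = 6.339 m³/s
V = Q/A = 6.339/2.898 = 2.187 m/s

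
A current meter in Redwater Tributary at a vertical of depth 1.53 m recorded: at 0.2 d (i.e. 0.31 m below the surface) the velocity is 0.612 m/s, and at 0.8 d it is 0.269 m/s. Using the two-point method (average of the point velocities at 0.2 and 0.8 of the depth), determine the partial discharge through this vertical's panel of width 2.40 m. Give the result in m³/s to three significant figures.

1.62 m³/s

v̄ = (0.612 + 0.269) / 2 = 0.4405 m/s
q = v̄ × d × w = 0.4405 × 1.53 × 2.40 = 1.618 m³/s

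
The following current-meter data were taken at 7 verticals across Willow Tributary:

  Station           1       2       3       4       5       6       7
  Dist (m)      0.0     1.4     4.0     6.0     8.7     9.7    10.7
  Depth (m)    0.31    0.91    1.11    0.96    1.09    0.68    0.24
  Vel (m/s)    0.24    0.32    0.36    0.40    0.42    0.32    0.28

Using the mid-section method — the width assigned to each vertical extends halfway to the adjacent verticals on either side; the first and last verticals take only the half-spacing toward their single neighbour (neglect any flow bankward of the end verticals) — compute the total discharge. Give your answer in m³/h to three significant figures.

12800 m³/h

w_1 = (1.4 − 0.0)/2 = 0.7 m; q_1 = 0.24 × 0.31 × 0.7 = 0.05208 m³/s
w_2 = (4.0 − 0.0)/2 = 2 m; q_2 = 0.32 × 0.91 × 2 = 0.5824 m³/s
w_3 = (6.0 − 1.4)/2 = 2.3 m; q_3 = 0.36 × 1.11 × 2.3 = 0.9191 m³/s
w_4 = (8.7 − 4.0)/2 = 2.35 m; q_4 = 0.40 × 0.96 × 2.35 = 0.9024 m³/s
w_5 = (9.7 − 6.0)/2 = 1.85 m; q_5 = 0.42 × 1.09 × 1.85 = 0.8469 m³/s
w_6 = (10.7 − 8.7)/2 = 1 m; q_6 = 0.32 × 0.68 × 1 = 0.2176 m³/s
w_7 = (10.7 − 9.7)/2 = 0.5 m; q_7 = 0.28 × 0.24 × 0.5 = 0.03360 m³/s
Q = Σ qᵢ = 3.554 m³/s
= 3.554 × 3600 = 12790 m³/h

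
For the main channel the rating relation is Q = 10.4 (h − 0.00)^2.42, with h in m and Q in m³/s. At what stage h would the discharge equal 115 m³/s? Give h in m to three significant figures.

h − h₀ = (Q/C)^(1/b) = (115/10.4)^(1/2.42) = 2.699 m
h = 0.00 + 2.699 = 2.699 m

2.70 m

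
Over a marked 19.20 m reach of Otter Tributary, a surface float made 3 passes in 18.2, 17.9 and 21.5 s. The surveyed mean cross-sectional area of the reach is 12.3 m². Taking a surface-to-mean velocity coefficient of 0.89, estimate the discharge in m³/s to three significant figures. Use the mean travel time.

10.9 m³/s

t̄ = (18.2 + 17.9 + 21.5) / 3 = 19.2 s
v_surface = L / t̄ = 19.20 / 19.2 = 1.000 m/s
v_mean = 0.89 × 1.000 = 0.8900 m/s
Q = A × v_mean = 12.3 × 0.8900 = 10.95 m³/s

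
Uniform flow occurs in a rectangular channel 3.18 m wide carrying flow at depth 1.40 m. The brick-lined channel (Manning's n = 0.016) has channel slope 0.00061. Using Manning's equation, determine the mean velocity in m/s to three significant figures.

A = b·y = 3.18 × 1.40 = 4.452 m²
P = b + 2y = 3.18 + 2×1.40 = 5.980 m
R = A/P = 4.452/5.980 = 0.7445 m
Q = (1/n)·A·R^(2/3)·S^(1/2) = (1/0.016) × 4.452 × 0.7445^(2/3) × 0.00061^(1/2) = 5.645 m³/s
V = Q/A = 5.645/4.452 = 1.268 m/s

1.27 m/s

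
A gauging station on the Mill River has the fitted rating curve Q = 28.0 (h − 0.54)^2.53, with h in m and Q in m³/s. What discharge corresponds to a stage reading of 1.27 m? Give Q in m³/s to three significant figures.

12.6 m³/s

Q = 28.0 × (1.27 − 0.54)^2.53 = 28.0 × 0.73^2.53 = 12.63 m³/s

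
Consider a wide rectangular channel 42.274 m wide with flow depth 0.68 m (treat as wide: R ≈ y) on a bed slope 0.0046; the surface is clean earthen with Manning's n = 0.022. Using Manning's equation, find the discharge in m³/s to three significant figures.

68.5 m³/s

A = b·y = 42.274 × 0.68 = 28.75 m²
Wide channel: R ≈ y = 0.68 m
Q = (1/n)·A·R^(2/3)·S^(1/2) = (1/0.022) × 28.75 × 0.6800^(2/3) × 0.0046^(1/2) = 68.53 m³/s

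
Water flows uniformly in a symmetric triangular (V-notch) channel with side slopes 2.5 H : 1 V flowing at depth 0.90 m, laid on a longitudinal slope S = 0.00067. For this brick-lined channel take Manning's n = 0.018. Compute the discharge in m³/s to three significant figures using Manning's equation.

A = z·y² = 2.5×0.90² = 2.025 m²
P = 2y√(1+z²) = 2×0.90×√(1+2.5²) = 4.847 m
R = A/P = 2.025/4.847 = 0.4178 m
Q = (1/n)·A·R^(2/3)·S^(1/2) = (1/0.018) × 2.025 × 0.4178^(2/3) × 0.00067^(1/2) = 1.627 m³/s

1.63 m³/s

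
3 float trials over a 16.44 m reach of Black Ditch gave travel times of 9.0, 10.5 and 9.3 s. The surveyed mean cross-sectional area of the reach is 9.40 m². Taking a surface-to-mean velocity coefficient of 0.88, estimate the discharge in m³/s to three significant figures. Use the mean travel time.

t̄ = (9.0 + 10.5 + 9.3) / 3 = 9.6 s
v_surface = L / t̄ = 16.44 / 9.6 = 1.713 m/s
v_mean = 0.88 × 1.713 = 1.507 m/s
Q = A × v_mean = 9.40 × 1.507 = 14.17 m³/s

14.2 m³/s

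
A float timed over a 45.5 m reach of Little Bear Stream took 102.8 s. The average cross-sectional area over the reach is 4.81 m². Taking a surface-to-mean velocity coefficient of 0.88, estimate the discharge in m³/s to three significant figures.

1.87 m³/s

v_surface = L / t̄ = 45.5 / 102.8 = 0.4426 m/s
v_mean = 0.88 × 0.4426 = 0.3895 m/s
Q = A × v_mean = 4.81 × 0.3895 = 1.873 m³/s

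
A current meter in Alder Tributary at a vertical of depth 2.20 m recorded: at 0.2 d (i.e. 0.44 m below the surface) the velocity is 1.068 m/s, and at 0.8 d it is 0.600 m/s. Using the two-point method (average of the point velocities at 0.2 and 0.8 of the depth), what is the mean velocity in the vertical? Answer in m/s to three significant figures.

0.834 m/s

v̄ = (1.068 + 0.600) / 2 = 0.8340 m/s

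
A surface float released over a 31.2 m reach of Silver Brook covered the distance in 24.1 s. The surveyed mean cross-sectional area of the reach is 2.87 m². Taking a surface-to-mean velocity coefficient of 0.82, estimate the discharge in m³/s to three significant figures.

v_surface = L / t̄ = 31.2 / 24.1 = 1.295 m/s
v_mean = 0.82 × 1.295 = 1.062 m/s
Q = A × v_mean = 2.87 × 1.062 = 3.047 m³/s

3.05 m³/s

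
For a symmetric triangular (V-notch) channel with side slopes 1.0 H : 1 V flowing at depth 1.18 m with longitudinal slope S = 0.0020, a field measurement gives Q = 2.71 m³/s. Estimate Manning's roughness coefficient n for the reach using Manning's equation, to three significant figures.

A = z·y² = 1.0×1.18² = 1.392 m²
P = 2y√(1+z²) = 2×1.18×√(1+1.0²) = 3.338 m
R = A/P = 1.392/3.338 = 0.4172 m
n = (1/Q)·A·R^(2/3)·S^(1/2) = (1/2.71) × 1.392 × 0.5583 × 0.04472 = 0.01283

0.0128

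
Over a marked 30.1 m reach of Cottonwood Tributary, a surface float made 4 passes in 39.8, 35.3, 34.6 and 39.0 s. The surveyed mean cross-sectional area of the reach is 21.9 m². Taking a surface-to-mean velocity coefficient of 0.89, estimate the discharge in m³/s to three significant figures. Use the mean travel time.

15.8 m³/s

t̄ = (39.8 + 35.3 + 34.6 + 39.0) / 4 = 37.175 s
v_surface = L / t̄ = 30.1 / 37.175 = 0.8097 m/s
v_mean = 0.89 × 0.8097 = 0.7206 m/s
Q = A × v_mean = 21.9 × 0.7206 = 15.78 m³/s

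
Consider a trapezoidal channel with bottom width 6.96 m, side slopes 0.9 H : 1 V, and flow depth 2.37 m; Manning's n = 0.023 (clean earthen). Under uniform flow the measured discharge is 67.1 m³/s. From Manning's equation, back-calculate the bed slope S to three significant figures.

0.00270

A = (b + z·y)·y = (6.96 + 0.9×2.37)×2.37 = 21.55 m²
P = b + 2y√(1+z²) = 6.96 + 2×2.37×√(1+0.9²) = 13.34 m
R = A/P = 21.55/13.34 = 1.616 m
S = (Q·n / (1·A·R^(2/3)))² = (67.1×0.023 / (1×21.55×1.377))² = 0.002705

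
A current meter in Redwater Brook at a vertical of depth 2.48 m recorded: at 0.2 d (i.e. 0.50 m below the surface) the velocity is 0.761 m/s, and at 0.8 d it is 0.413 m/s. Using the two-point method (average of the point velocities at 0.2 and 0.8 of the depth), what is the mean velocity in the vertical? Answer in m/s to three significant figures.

0.587 m/s

v̄ = (0.761 + 0.413) / 2 = 0.5870 m/s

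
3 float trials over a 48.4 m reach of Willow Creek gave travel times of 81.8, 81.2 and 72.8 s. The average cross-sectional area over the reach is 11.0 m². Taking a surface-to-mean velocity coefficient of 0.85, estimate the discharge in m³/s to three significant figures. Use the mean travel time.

5.76 m³/s

t̄ = (81.8 + 81.2 + 72.8) / 3 = 78.6 s
v_surface = L / t̄ = 48.4 / 78.6 = 0.6158 m/s
v_mean = 0.85 × 0.6158 = 0.5234 m/s
Q = A × v_mean = 11.0 × 0.5234 = 5.758 m³/s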